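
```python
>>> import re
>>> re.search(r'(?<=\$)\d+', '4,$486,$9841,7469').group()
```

'486'

The positive lookaround only admits positions where the adjacent text matches; those characters stay outside the span.
Unlike `match`, `search` isn't anchored — it looks for the pattern anywhere in the string.
The match spans [3:6] → '486'.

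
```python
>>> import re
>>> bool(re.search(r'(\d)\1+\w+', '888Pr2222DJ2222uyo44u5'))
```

After group 1 captures some text, `\1` only succeeds where that same text appears again.
Unlike `match`, `search` isn't anchored — it looks for the pattern anywhere in the string.
The match spans [0:22] → '888Pr2222DJ2222uyo44u5'.
Captured: group 1 = '8'.

True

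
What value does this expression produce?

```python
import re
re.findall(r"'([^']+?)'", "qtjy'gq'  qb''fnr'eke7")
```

['gq', 'fnr']

Matches: at [4:8] match "'gq'", group 1 = 'gq'; at [13:18] match "'fnr'", group 1 = 'fnr'.
Because there's exactly one group, `findall` drops the full match and keeps group 1 from each hit.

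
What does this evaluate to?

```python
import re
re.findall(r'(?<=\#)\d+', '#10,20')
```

['10']

Lookahead/lookbehind check context without consuming it, so the matched span excludes the asserted characters.
Since nothing is captured, `findall` lists the 1 matched substring directly.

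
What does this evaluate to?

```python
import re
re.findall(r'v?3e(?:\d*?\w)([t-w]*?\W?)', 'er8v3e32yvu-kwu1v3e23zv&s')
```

['', '']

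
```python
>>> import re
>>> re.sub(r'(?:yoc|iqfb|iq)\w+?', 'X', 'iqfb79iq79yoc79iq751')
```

Alternation tries branches left to right and keeps the first one that lets the overall match succeed at that position.
`sub` substitutes 'X' at each match site.

'X9X9X9X51'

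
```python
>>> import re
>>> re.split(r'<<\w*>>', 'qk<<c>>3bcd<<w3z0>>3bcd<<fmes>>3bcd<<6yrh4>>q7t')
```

['qk', '3bcd', '3bcd', '3bcd', 'q7t']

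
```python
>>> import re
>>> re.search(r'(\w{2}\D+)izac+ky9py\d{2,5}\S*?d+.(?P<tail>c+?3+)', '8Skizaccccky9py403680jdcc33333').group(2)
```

The match spans [0:30] → '8Skizaccccky9py403680jdcc33333'.
Captured: group 1 = '8Sk', group 2 = 'c33333'.

'c33333'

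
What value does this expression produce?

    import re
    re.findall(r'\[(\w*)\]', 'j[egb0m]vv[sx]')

['egb0m', 'sx']

Scanning left to right: at [1:8] match '[egb0m]', group 1 = 'egb0m'; at [10:14] match '[sx]', group 1 = 'sx'.
One capturing group, so `findall` returns just the captured substring from each match — 2 in all.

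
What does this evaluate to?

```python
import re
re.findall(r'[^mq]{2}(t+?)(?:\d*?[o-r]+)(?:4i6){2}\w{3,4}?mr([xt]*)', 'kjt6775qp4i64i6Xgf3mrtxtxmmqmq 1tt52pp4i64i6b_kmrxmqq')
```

[('t', 'txtx'), ('tt', 'x')]

This matches exactly 2 of any character except [mq]; then one or more of a literal 't' (lazy) (captured); then zero or more of a digit (lazy), then one or more of a character in [o-r] (non-capturing group); then the literal '4i6' repeated 2 times, then 3 to 4 of a word character (lazy), then the literal 'mr'; then zero or more of one of [xt] (captured).
Matches: at [0:25] match 'kjt6775qp4i64i6Xgf3mrtxtx', groups = ('t', 'txtx'); at [30:50] match ' 1tt52pp4i64i6b_kmrx', groups = ('tt', 'x').
Multiple groups make `findall` return tuples — one 2-tuple for each match.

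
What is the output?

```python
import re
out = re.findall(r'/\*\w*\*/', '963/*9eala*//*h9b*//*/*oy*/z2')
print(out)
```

['/*9eala*/', '/*h9b*/', '/*oy*/']

Matches: at [3:12] → '/*9eala*/'; at [12:19] → '/*h9b*/'; at [21:27] → '/*oy*/'.
Since nothing is captured, `findall` lists the 3 matched substrings directly.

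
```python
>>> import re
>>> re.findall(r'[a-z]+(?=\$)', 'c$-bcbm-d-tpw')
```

['c']

Because the assertion is zero-width, the text it checks is not consumed and won't appear in the result.
`findall` yields the raw match text (1 of them) because the pattern has no groups.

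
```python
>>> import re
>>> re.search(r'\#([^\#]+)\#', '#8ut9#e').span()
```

The match spans [0:6] → '#8ut9#'.

(0, 6)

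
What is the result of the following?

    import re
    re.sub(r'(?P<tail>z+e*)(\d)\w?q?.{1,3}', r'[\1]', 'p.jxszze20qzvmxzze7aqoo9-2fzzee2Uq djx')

`\1` in the replacement pulls in group 1's text for each match.

'p.jxs[zze]x[zze]-2f[zzee]x'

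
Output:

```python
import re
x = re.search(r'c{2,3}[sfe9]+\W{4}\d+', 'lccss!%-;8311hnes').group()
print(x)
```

The match spans [1:13] → 'ccss!%-;8311'.

ccss!%-;8311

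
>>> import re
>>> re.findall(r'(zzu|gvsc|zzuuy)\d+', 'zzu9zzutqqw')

['zzu']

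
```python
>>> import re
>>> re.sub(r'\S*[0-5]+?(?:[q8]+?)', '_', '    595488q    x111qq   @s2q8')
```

'    _8q    _q   _8'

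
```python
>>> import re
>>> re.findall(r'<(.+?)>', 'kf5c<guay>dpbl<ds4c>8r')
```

['guay', 'ds4c']

A non-greedy quantifier consumes as few characters as it can — just enough that the remainder of the pattern still matches from where it stops; whatever follows it matches normally.
Matches: at [4:10] match '<guay>', group 1 = 'guay'; at [14:20] match '<ds4c>', group 1 = 'ds4c'.
One capturing group, so `findall` returns just the captured substring from each match — 2 in all.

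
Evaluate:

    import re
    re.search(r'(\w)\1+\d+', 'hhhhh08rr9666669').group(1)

`\1` has to match the exact text group 1 already captured.
`search` walks the string left to right and returns the first match it finds.
The match spans [0:7] → 'hhhhh08'.
Captured: group 1 = 'h'.

'h'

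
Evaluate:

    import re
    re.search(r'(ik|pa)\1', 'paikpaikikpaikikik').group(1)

'ik'

After group 1 captures some text, `\1` only succeeds where that same text appears again.
Unlike `match`, `search` isn't anchored — it looks for the pattern anywhere in the string.
The match spans [6:10] → 'ikik'.
Captured: group 1 = 'ik'.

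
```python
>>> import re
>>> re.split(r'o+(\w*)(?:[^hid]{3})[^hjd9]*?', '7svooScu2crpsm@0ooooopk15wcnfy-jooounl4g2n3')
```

['7sv', 'Scu2crpsm', '', 'pk15wcnfy', '', 'unl4g', '']

A non-greedy quantifier consumes as few characters as it can — just enough that the remainder of the pattern still matches from where it stops; whatever follows it matches normally.
Because the pattern has a capturing group, `split` also inserts each captured text between the pieces.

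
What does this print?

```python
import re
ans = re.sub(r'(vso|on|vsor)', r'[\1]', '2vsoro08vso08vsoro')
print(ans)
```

2[vso]ro08[vso]08[vso]ro

`|` is ordered: at each position the engine commits to the first alternative that works.
Matches: at [1:4] → 'vso'; at [8:11] → 'vso'; at [13:16] → 'vso'.
The replacement refers to a captured group, so each match is rewritten using its own captured text.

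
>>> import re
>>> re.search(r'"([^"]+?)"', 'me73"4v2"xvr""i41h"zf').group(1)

`re.search` scans for the first position where the pattern succeeds.
The match spans [4:9] → '"4v2"'.
Captured: group 1 = '4v2'.

'4v2'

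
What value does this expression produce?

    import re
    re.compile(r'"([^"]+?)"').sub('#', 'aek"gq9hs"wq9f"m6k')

Matches: at [3:10] → '"gq9hs"'.
Each match is replaced by '#'.

'aek#wq9f"m6k'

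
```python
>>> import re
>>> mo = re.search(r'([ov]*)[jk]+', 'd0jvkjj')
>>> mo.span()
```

The pattern matches zero or more of one of [ov] (captured); then one or more of one of [jk].
`re.search` scans for the first position where the pattern succeeds.
The match spans [2:3] → 'j'.
Captured: group 1 = ''.

(2, 3)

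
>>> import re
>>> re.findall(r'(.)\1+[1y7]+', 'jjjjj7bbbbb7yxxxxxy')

After group 1 captures some text, `\1` only succeeds where that same text appears again.
Matches: at [0:6] match 'jjjjj7', group 1 = 'j'; at [6:13] match 'bbbbb7y', group 1 = 'b'; at [13:19] match 'xxxxxy', group 1 = 'x'.
One capturing group, so `findall` returns just the captured substring from each match — 3 in all.

['j', 'b', 'x']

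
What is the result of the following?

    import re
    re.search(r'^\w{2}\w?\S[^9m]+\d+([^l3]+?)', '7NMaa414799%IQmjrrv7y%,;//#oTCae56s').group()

'7NMaa414799%'

Pattern: anchored at the start of the string; then exactly 2 of a word character, then optionally a word character, then a non-whitespace character; then one or more of any character except [9m], then one or more of a digit; then one or more of any character except [l3] (lazy) (captured).
The match spans [0:12] → '7NMaa414799%'.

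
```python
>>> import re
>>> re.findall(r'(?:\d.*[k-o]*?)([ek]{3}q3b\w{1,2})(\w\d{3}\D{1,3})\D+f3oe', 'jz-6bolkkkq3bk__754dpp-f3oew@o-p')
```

This matches a digit, then zero or more of any character, then zero or more of a character in [k-o] (lazy) (non-capturing group); then exactly 3 of one of [ek], then the literal 'q3b', then 1 to 2 of a word character (captured); then a word character, then exactly 3 of a digit, then 1 to 3 of a non-digit (captured); then one or more of a non-digit, then the literal 'f', then the literal '3oe'.
Scanning left to right: at [3:27] match '6bolkkkq3bk__754dpp-f3oe', groups = ('kkkq3bk_', '_754dpp').
2 groups means the one result is a tuple of 2 captured strings — 1 here.

[('kkkq3bk_', '_754dpp')]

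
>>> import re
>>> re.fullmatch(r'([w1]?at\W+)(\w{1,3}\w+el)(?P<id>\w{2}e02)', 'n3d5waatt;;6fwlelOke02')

None

This matches optionally one of [w1], then the literal 'at', then one or more of a non-word character (captured); then 1 to 3 of a word character, then one or more of a word character, then the literal 'el' (captured); then exactly 2 of a word character, then the literal 'e02' (captured as 'id').
`fullmatch` succeeds only if the pattern covers the string from start to end.
Here the pattern can't cover the whole string, so the call returns None.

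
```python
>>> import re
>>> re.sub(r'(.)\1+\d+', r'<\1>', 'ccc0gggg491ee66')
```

`\1` has to match the exact text group 1 already captured.
Each match is replaced using the text its own group 1 captured.

'<c><g><e>'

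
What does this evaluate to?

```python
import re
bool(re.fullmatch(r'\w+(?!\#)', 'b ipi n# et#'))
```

False

`fullmatch` succeeds only if the pattern covers the string from start to end.
Here there's no way to consume every character, so the call returns None, and `bool(None)` is False.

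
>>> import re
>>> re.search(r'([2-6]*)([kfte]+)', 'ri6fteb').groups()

This matches zero or more of a character in [2-6] (captured); then one or more of one of [kfte] (captured).
`re.search` tries every starting position until one works.
The match spans [2:6] → '6fte'.
Captured: group 1 = '6', group 2 = 'fte'.

('6', 'fte')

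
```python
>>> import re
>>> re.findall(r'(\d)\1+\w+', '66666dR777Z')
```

A backreference is literal: `\1` must see the identical characters the first group matched.
Because there's exactly one group, `findall` drops the full match and keeps group 1 from the one hit.

['6']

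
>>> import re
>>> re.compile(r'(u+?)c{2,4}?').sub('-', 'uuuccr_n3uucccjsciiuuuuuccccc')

This matches one or more of a literal 'u' (lazy) (captured); then 2 to 4 of a literal 'c' (lazy).
A non-greedy quantifier consumes as few characters as it can — just enough that the remainder of the pattern still matches from where it stops; whatever follows it matches normally.
Matches: at [0:5] → 'uuucc'; at [9:13] → 'uucc'; at [19:26] → 'uuuuucc'.
Every occurrence is swapped for '-'.

'-r_n3-cjscii-ccc'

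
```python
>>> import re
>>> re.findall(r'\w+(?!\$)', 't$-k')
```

['k']

Because the assertion is negative and zero-width, positions next to the forbidden text are skipped.
Since nothing is captured, `findall` lists the 1 matched substring directly.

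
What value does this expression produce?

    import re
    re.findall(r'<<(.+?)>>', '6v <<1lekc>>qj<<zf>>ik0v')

Walking the string: at [3:12] match '<<1lekc>>', group 1 = '1lekc'; at [14:20] match '<<zf>>', group 1 = 'zf'.
One capturing group, so `findall` returns just the captured substring from each match — 2 in all.

['1lekc', 'zf']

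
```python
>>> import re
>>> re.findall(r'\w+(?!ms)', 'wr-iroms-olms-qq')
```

['wr', 'iroms', 'olms', 'qq']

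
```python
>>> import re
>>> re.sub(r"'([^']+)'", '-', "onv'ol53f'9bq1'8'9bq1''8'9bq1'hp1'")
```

"onv-9bq1-9bq1'-9bq1-"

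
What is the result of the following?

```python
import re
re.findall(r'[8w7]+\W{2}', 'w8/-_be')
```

The pattern matches one or more of one of [8w7]; then exactly 2 of a non-word character.
Scanning left to right: at [0:4] → 'w8/-'.
With no groups in the pattern, `findall` gives back each whole match — 1 here.

['w8/-']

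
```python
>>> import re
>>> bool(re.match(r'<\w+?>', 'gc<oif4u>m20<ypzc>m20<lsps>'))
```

False

With `match`, the pattern is implicitly anchored at the beginning.
Here the string doesn't start with a match, so the call returns None, and `bool(None)` is False.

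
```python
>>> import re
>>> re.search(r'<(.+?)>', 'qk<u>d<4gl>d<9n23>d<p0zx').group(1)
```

The match spans [2:5] → '<u>'.
Captured: group 1 = 'u'.

'u'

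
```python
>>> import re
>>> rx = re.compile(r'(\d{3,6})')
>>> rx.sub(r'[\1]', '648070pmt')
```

'[648070]pmt'

This matches 3 to 6 of a digit (captured).
Each match is replaced using the text its own group 1 captured.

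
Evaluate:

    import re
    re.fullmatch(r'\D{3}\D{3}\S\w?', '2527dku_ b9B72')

None

`fullmatch` succeeds only if the pattern covers the string from start to end.
Here the pattern can't cover the whole string, so the call returns None.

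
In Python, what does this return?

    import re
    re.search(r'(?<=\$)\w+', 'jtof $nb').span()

The lookaround is zero-width — it requires the adjacent text to match without consuming it, so the asserted text isn't part of the match.
The match spans [6:8] → 'nb'.

(6, 8)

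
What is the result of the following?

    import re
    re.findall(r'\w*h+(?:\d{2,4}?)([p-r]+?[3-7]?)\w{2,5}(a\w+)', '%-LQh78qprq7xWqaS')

[('qpr', 'aS')]

Pattern: zero or more of a word character, then one or more of a literal 'h'; then 2 to 4 of a digit (lazy) (non-capturing group); then one or more of a character in [p-r] (lazy), then optionally a character in [3-7] (captured); then 2 to 5 of a word character; then a literal 'a', then one or more of a word character (captured).
The `?` after the quantifier makes it lazy — it takes as little as possible before letting the rest of the pattern try.
Scanning left to right: at [2:17] match 'LQh78qprq7xWqaS', groups = ('qpr', 'aS').
Multiple groups make `findall` return tuples — one 2-tuple for the one match.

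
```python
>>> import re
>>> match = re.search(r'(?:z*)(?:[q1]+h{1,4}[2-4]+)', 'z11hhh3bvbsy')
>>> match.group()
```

The pattern matches zero or more of a literal 'z' (non-capturing group); then one or more of one of [q1], then 1 to 4 of the literal 'h', then one or more of a character in [2-4] (non-capturing group).
`re.search` scans for the first position where the pattern succeeds.
The match spans [0:7] → 'z11hhh3'.

'z11hhh3'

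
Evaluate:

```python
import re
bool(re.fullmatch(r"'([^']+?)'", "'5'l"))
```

False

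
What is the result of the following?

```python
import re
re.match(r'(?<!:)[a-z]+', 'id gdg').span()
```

(0, 2)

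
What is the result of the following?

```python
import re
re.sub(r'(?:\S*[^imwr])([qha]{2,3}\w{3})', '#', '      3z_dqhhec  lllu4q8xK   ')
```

The pattern matches zero or more of a non-whitespace character, then any character except [imwr] (non-capturing group); then 2 to 3 of one of [qha], then exactly 3 of a word character (captured).
Matches: at [6:15] → '3z_dqhhec'.
Every occurrence is swapped for '#'.

'      #  lllu4q8xK   '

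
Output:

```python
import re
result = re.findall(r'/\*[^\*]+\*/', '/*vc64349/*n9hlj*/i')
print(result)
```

Scanning left to right: at [9:18] → '/*n9hlj*/'.
No capturing groups, so `findall` returns the 1 full match string.

['/*n9hlj*/']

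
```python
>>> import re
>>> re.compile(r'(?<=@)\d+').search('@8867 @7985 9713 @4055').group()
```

'8867'

The lookaround is zero-width — it requires the adjacent text to match without consuming it, so the asserted text isn't part of the match.
The match spans [1:5] → '8867'.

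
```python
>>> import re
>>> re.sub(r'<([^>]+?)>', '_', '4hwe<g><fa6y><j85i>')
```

'4hwe___'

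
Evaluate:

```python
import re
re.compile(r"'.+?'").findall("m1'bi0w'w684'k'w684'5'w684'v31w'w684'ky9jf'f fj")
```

The `?` after the quantifier makes it lazy — it takes as little as possible before letting the rest of the pattern try.
Matches: at [2:8] → "'bi0w'"; at [12:15] → "'k'"; at [19:22] → "'5'"; at [26:32] → "'v31w'"; at [36:43] → "'ky9jf'".
No capturing groups, so `findall` returns the 5 full match strings.

["'bi0w'", "'k'", "'5'", "'v31w'", "'ky9jf'"]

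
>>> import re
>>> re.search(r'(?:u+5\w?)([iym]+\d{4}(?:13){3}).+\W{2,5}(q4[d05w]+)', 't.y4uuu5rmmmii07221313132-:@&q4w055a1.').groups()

The match spans [4:35] → 'uuu5rmmmii07221313132-:@&q4w055'.
Captured: group 1 = 'mmmii0722131313', group 2 = 'q4w055'.

('mmmii0722131313', 'q4w055')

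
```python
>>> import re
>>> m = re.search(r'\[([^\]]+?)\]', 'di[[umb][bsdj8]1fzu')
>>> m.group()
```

'[[umb]'

`re.search` scans for the first position where the pattern succeeds.
The match spans [2:8] → '[[umb]'.
Captured: group 1 = '[umb'.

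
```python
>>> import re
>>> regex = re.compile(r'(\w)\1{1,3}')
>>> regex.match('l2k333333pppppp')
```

None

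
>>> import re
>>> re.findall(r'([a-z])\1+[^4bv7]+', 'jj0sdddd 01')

A backreference is literal: `\1` must see the identical characters the first group matched.
One capturing group, so `findall` returns just the captured substring from the one match — 1 in all.

['j']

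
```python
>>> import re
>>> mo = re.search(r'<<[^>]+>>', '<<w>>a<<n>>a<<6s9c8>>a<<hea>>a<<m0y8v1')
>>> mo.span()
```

(0, 5)

`re.search` scans for the first position where the pattern succeeds.
The match spans [0:5] → '<<w>>'.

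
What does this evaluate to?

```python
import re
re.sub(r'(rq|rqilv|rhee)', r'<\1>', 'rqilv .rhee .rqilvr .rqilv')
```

'<rq>ilv .<rhee> .<rq>ilvr .<rq>ilv'

Alternation tries branches left to right and keeps the first one that lets the overall match succeed at that position.
Each match is replaced using the text its own group 1 captured.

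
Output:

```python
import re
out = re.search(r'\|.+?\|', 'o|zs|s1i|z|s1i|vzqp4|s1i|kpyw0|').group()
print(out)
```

With the lazy modifier that quantifier settles for the fewest repetitions that let the rest of the pattern succeed (the atoms after it are unaffected and can still be greedy).
`re.search` scans for the first position where the pattern succeeds.
The match spans [1:5] → '|zs|'.

|zs|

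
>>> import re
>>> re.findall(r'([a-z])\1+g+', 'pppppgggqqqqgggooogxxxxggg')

The backreference `\1` re-matches whatever the first group consumed, character for character.
Scanning left to right: at [0:8] match 'pppppggg', group 1 = 'p'; at [8:15] match 'qqqqggg', group 1 = 'q'; at [15:19] match 'ooog', group 1 = 'o'; at [19:26] match 'xxxxggg', group 1 = 'x'.
Because there's exactly one group, `findall` drops the full match and keeps group 1 from each hit.

['p', 'q', 'o', 'x']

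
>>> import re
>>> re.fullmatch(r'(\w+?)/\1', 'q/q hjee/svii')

None

`re.fullmatch` requires the pattern to consume the entire string.
Here the string isn't matched end-to-end, so the call returns None.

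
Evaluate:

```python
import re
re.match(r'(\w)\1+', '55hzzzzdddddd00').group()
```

A backreference is literal: `\1` must see the identical characters the first group matched.
`re.match` only tries the pattern at the start of the string.
The match spans [0:2] → '55'.
Captured: group 1 = '5'.

'55'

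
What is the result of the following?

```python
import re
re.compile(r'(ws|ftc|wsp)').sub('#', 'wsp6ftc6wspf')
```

'#p6#6#pf'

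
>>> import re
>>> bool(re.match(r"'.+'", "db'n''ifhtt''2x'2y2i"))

`re.match` won't scan ahead — the pattern has to work from the very first character.
Here the pattern fails at index 0, so the call returns None, and `bool(None)` is False.

False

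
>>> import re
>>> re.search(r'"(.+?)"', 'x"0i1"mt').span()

(1, 6)

The match spans [1:6] → '"0i1"'.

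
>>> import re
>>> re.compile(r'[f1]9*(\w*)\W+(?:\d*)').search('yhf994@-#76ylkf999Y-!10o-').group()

'f994@-#76'

The pattern matches one of [f1], then zero or more of the literal '9'; then zero or more of a word character (captured); then one or more of a non-word character; then zero or more of a digit (non-capturing group).
`re.search` tries every starting position until one works.
The match spans [2:11] → 'f994@-#76'.
Captured: group 1 = '4'.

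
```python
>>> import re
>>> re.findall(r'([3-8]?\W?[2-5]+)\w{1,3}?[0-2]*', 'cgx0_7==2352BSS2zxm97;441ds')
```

['=2352', '2', '7;44']

Pattern: optionally a character in [3-8], then optionally a non-word character, then one or more of a character in [2-5] (captured); then 1 to 3 of a word character (lazy), then zero or more of a character in [0-2].
Because there's exactly one group, `findall` drops the full match and keeps group 1 from each hit.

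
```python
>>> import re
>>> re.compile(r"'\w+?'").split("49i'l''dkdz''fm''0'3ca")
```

['49i', '', '', '', '3ca']

The string is cut at each match, leaving 5 pieces.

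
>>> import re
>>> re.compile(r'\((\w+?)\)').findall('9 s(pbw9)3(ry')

['pbw9']

Walking the string: at [3:9] match '(pbw9)', group 1 = 'pbw9'.
One capturing group, so `findall` returns just the captured substring from the one match — 1 in all.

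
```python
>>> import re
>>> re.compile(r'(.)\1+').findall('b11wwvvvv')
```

['1', 'w', 'v']

A backreference is literal: `\1` must see the identical characters the first group matched.
Scanning left to right: at [1:3] match '11', group 1 = '1'; at [3:5] match 'ww', group 1 = 'w'; at [5:9] match 'vvvv', group 1 = 'v'.
`findall` collects group 1 from each match (3 total).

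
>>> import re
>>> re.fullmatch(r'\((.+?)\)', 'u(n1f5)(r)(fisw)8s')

None

`re.fullmatch` is like wrapping the pattern in `^…$` (in single-line mode).
Here the string isn't matched end-to-end, so the call returns None.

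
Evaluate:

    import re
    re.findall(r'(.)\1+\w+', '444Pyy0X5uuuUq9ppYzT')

A backreference is literal: `\1` must see the identical characters the first group matched.
One capturing group, so `findall` returns just the captured substring from the one match — 1 in all.

['4']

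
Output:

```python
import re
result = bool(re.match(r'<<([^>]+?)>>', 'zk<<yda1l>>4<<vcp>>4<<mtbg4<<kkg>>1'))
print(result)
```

False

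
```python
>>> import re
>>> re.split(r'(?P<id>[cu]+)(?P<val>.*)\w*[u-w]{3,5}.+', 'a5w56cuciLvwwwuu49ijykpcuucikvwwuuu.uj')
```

['a5w56', 'cuc', 'iLvwwwuu49ijykpcuucikvww', '']

Pattern: one or more of one of [cu] (captured as 'id'); then zero or more of any character (captured as 'val'); then zero or more of a word character, then 3 to 5 of a character in [u-w]; then one or more of any character.
Matches to split on: at [5:38] → 'cuciLvwwwuu49ijykpcuucikvwwuuu.uj'.
`re.split` interleaves the captured-group text with the surrounding fragments.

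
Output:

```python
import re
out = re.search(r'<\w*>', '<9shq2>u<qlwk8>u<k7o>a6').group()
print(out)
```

Unlike `match`, `search` isn't anchored — it looks for the pattern anywhere in the string.
The match spans [0:7] → '<9shq2>'.

<9shq2>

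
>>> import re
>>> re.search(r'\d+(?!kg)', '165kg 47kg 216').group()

The negative lookahead/lookbehind blocks any match where the forbidden context is present.
`search` walks the string left to right and returns the first match it finds.
The match spans [0:2] → '16'.

'16'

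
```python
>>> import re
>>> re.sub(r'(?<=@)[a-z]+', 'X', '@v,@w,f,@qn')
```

The `(?=…)`/`(?<=…)` assertion just peeks at neighbouring text; it doesn't advance the match position.
Matches: at [1:2] → 'v'; at [4:5] → 'w'; at [9:11] → 'qn'.
`sub` substitutes 'X' at each match site.

'@X,@X,f,@X'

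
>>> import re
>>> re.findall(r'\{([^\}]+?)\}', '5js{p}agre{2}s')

['p', '2']

Scanning left to right: at [3:6] match '{p}', group 1 = 'p'; at [10:13] match '{2}', group 1 = '2'.
`findall` collects group 1 from each match (2 total).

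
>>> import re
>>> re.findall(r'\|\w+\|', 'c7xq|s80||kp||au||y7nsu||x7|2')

`findall` yields the raw match text (5 of them) because the pattern has no groups.

['|s80|', '|kp|', '|au|', '|y7nsu|', '|x7|']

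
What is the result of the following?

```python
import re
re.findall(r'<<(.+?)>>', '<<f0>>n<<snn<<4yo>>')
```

A non-greedy quantifier consumes as few characters as it can — just enough that the remainder of the pattern still matches from where it stops; whatever follows it matches normally.
Matches: at [0:6] match '<<f0>>', group 1 = 'f0'; at [7:19] match '<<snn<<4yo>>', group 1 = 'snn<<4yo'.
Because there's exactly one group, `findall` drops the full match and keeps group 1 from each hit.

['f0', 'snn<<4yo']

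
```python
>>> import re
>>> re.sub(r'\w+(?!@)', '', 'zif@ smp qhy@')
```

'f@  y@'

Because the assertion is negative and zero-width, positions next to the forbidden text are skipped.
Matches: at [0:2] → 'zi'; at [5:8] → 'smp'; at [9:11] → 'qh'.
`sub` substitutes '' at each match site.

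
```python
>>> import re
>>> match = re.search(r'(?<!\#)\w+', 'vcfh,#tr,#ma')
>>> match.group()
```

'vcfh'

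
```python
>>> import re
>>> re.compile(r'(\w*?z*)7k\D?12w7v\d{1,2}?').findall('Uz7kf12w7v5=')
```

Pattern: zero or more of a word character (lazy), then zero or more of a literal 'z' (captured); then the literal '7k', then optionally a non-digit; then the literal '12w', then the literal '7v', then 1 to 2 of a digit (lazy).
Matches: at [0:11] match 'Uz7kf12w7v5', group 1 = 'Uz'.
One capturing group, so `findall` returns just the captured substring from the one match — 1 in all.

['Uz']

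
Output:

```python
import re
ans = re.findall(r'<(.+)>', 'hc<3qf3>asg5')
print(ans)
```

['3qf3']

Because there's exactly one group, `findall` drops the full match and keeps group 1 from the one hit.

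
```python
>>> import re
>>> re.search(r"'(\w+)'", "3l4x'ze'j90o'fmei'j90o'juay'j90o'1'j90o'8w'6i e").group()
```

"'ze'"

The match spans [4:8] → "'ze'".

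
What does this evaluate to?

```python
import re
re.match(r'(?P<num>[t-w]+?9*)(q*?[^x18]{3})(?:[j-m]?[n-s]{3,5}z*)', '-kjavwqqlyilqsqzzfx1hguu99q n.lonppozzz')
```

`match` is anchored at position 0; if the pattern doesn't fit there, it returns None.
Here position 0 doesn't satisfy it, so the call returns None.

None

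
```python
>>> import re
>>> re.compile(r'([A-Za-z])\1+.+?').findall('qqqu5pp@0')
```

A backreference is literal: `\1` must see the identical characters the first group matched.
Walking the string: at [0:4] match 'qqqu', group 1 = 'q'; at [5:8] match 'pp@', group 1 = 'p'.
With a single group, `findall` returns only what that group captured — 2 items.

['q', 'p']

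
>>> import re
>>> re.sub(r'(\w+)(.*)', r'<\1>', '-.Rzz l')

'-.<Rzz>'

The replacement refers to a captured group, so each match is rewritten using its own captured text.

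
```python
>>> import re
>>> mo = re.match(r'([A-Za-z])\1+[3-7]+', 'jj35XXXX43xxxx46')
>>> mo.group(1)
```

The match spans [0:4] → 'jj35'.
Captured: group 1 = 'j'.

'j'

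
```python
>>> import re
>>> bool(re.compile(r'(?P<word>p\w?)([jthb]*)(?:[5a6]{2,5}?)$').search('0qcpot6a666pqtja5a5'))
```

The match spans [11:19] → 'pqtja5a5'.

True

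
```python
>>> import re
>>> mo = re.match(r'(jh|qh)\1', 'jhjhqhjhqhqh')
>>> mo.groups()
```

The match spans [0:4] → 'jhjh'.
Captured: group 1 = 'jh'.

('jh',)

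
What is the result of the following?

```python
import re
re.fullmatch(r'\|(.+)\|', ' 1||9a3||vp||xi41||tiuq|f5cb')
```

`re.fullmatch` is like wrapping the pattern in `^…$` (in single-line mode).
Here there's no way to consume every character, so the call returns None.

None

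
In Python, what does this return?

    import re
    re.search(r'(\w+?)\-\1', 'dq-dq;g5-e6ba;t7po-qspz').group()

After group 1 captures some text, `\1` only succeeds where that same text appears again.
The match spans [0:5] → 'dq-dq'.

'dq-dq'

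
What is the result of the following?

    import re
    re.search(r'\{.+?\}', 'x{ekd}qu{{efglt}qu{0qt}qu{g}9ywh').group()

Unlike `match`, `search` isn't anchored — it looks for the pattern anywhere in the string.
The match spans [1:6] → '{ekd}'.

'{ekd}'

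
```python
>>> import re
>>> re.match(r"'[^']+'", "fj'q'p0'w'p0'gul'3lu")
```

With `match`, the pattern is implicitly anchored at the beginning.
Here the string doesn't start with a match, so the call returns None.

None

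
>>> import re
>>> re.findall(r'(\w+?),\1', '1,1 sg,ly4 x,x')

['1', 'x']

After group 1 captures some text, `\1` only succeeds where that same text appears again.
Because there's exactly one group, `findall` drops the full match and keeps group 1 from each hit.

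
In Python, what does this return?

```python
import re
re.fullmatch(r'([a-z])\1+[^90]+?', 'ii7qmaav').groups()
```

('i',)

The match spans [0:8] → 'ii7qmaav'.
Captured: group 1 = 'i'.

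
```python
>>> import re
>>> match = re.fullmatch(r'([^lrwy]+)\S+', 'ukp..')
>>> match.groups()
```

('ukp.',)

The pattern matches one or more of any character except [lrwy] (captured); then one or more of a non-whitespace character.
`fullmatch` succeeds only if the pattern covers the string from start to end.
The match spans [0:5] → 'ukp..'.
Captured: group 1 = 'ukp.'.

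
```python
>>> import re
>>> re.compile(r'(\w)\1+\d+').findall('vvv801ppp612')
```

['v', 'p']

A backreference is literal: `\1` must see the identical characters the first group matched.
Walking the string: at [0:6] match 'vvv801', group 1 = 'v'; at [6:12] match 'ppp612', group 1 = 'p'.
One capturing group, so `findall` returns just the captured substring from each match — 2 in all.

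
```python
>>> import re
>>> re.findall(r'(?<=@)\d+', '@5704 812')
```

['5704']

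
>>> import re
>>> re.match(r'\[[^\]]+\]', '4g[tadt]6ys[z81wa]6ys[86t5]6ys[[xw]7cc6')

None

With `match`, the pattern is implicitly anchored at the beginning.
Here position 0 doesn't satisfy it, so the call returns None.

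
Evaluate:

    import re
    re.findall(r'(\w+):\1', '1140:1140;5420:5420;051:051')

['1140', '5420', '051']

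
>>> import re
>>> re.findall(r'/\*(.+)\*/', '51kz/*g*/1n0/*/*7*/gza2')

['g*/1n0/*/*7']

With a single group, `findall` returns only what that group captured — 1 item.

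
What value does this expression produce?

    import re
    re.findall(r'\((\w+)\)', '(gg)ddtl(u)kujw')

`findall` collects group 1 from each match (2 total).

['gg', 'u']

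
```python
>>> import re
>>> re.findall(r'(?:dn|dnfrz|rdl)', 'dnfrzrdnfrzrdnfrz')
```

['dn', 'dn', 'dn']

Alternation tries branches left to right and keeps the first one that lets the overall match succeed at that position.
Scanning left to right: at [0:2] → 'dn'; at [6:8] → 'dn'; at [12:14] → 'dn'.
`findall` yields the raw match text (3 of them) because the pattern has no groups.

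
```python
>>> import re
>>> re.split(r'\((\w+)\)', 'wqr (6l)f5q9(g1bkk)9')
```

['wqr ', '6l', 'f5q9', 'g1bkk', '9']

Because the pattern has a capturing group, `split` also inserts each captured text between the pieces.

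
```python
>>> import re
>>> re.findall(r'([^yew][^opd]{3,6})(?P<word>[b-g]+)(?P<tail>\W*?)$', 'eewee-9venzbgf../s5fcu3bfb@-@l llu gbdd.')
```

[('@l llu ', 'gbdd', '.')]

`findall` packs the 3 group values into a tuple for every match.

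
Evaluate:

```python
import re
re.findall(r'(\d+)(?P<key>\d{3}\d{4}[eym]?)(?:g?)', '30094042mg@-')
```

This matches one or more of a digit (captured); then exactly 3 of a digit, then exactly 4 of a digit, then optionally one of [eym] (captured as 'key'); then optionally a literal 'g' (non-capturing group).
Scanning left to right: at [0:10] match '30094042mg', groups = ('3', '0094042m').
2 groups means the one result is a tuple of 2 captured strings — 1 here.

[('3', '0094042m')]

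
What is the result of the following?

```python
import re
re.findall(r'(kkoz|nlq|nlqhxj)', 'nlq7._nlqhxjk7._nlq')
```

Branches in `(...|...)` are attempted left-to-right; the first branch that allows the whole pattern to succeed is taken.
With a single group, `findall` returns only what that group captured — 3 items.

['nlq', 'nlq', 'nlq']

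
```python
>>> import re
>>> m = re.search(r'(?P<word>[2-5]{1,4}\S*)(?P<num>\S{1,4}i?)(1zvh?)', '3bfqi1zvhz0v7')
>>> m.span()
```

The pattern matches 1 to 4 of a character in [2-5], then zero or more of a non-whitespace character (captured as 'word'); then 1 to 4 of a non-whitespace character, then optionally the literal 'i' (captured as 'num'); then the literal '1zv', then optionally the literal 'h' (captured).
Unlike `match`, `search` isn't anchored — it looks for the pattern anywhere in the string.
The match spans [0:9] → '3bfqi1zvh'.
Captured: group 1 = '3bfq', group 2 = 'i', group 3 = '1zvh'.

(0, 9)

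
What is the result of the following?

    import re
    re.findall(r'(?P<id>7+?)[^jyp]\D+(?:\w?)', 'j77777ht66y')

The pattern matches one or more of a literal '7' (lazy) (captured as 'id'); then any character except [jyp], then one or more of a non-digit; then optionally a word character (non-capturing group).
A `+?`/`*?`/`{m,n}?` starts at its minimum and grows only as far as needed for what follows to match.
Scanning left to right: at [1:9] match '77777ht6', group 1 = '7777'.
With a single group, `findall` returns only what that group captured — 1 item.

['7777']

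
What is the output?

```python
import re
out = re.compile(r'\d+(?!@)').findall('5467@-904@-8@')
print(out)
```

['546', '90']

The negative lookahead/lookbehind blocks any match where the forbidden context is present.
Since nothing is captured, `findall` lists the 2 matched substrings directly.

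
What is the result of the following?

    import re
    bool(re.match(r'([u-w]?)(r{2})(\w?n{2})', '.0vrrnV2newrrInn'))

`re.match` won't scan ahead — the pattern has to work from the very first character.
Here the string doesn't start with a match, so the call returns None, and `bool(None)` is False.

False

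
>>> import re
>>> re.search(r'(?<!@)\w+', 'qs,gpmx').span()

The negative lookahead/lookbehind blocks any match where the forbidden context is present.
`re.search` scans for the first position where the pattern succeeds.
The match spans [0:2] → 'qs'.

(0, 2)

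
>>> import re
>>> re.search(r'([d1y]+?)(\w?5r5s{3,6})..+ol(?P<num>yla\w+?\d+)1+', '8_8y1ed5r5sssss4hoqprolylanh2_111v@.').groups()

('d', '5r5sssss', 'ylanh2_11')

The pattern matches one or more of one of [d1y] (lazy) (captured); then optionally a word character, then the literal '5r5', then 3 to 6 of a literal 's' (captured); then any character, then one or more of any character, then the literal 'ol'; then the literal 'yla', then one or more of a word character (lazy), then one or more of a digit (captured as 'num'); then one or more of a literal '1'.
`re.search` tries every starting position until one works.
The match spans [6:33] → 'd5r5sssss4hoqprolylanh2_111'.
Captured: group 1 = 'd', group 2 = '5r5sssss', group 3 = 'ylanh2_11'.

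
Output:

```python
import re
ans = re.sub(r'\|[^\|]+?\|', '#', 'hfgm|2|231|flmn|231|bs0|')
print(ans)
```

Matches: at [4:7] → '|2|'; at [10:16] → '|flmn|'; at [19:24] → '|bs0|'.
Every occurrence is swapped for '#'.

hfgm#231#231#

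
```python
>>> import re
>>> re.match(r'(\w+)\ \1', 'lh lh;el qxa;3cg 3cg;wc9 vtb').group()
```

`\1` has to match the exact text group 1 already captured.
`match` is anchored at position 0; if the pattern doesn't fit there, it returns None.
The match spans [0:5] → 'lh lh'.
Captured: group 1 = 'lh'.

'lh lh'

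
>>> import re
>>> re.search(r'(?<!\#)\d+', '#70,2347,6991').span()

`(?!…)`/`(?<!…)` only lets a position through if the neighbouring text does NOT match; no characters are consumed.
`re.search` scans for the first position where the pattern succeeds.
The match spans [2:3] → '0'.

(2, 3)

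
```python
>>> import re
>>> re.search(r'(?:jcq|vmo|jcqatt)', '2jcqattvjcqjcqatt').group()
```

'jcq'

Alternation tries branches left to right and keeps the first one that lets the overall match succeed at that position.
The match spans [1:4] → 'jcq'.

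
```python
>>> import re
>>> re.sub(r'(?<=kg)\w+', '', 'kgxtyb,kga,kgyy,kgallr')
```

'kg,kg,kg,kg'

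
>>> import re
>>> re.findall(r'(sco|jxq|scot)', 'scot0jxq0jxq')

['sco', 'jxq', 'jxq']

The regex engine tests alternatives in the order written; an earlier branch that matches wins even if a later one would match more.
Because there's exactly one group, `findall` drops the full match and keeps group 1 from each hit.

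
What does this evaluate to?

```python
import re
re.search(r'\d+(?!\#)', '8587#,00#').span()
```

The negative lookaround is zero-width — it rules out positions where the adjacent text would match, without consuming anything.
`re.search` tries every starting position until one works.
The match spans [0:3] → '858'.

(0, 3)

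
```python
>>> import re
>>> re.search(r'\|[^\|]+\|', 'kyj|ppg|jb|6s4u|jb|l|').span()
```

The match spans [3:8] → '|ppg|'.

(3, 8)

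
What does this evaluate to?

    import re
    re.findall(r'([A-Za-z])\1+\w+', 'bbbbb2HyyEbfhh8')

['b']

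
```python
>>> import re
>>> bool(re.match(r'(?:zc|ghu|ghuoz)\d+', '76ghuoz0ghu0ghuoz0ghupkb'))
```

`match` is anchored at position 0; if the pattern doesn't fit there, it returns None.
Here position 0 doesn't satisfy it, so the call returns None, and `bool(None)` is False.

False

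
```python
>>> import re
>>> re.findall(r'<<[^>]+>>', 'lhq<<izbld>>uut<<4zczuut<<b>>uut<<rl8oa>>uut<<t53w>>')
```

Since nothing is captured, `findall` lists the 4 matched substrings directly.

['<<izbld>>', '<<4zczuut<<b>>', '<<rl8oa>>', '<<t53w>>']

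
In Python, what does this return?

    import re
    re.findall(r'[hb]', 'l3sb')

['b']

The pattern matches one of [hb].
No capturing groups, so `findall` returns the 1 full match string.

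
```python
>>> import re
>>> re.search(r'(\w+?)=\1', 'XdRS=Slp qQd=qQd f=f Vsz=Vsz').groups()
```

('S',)

The match spans [3:6] → 'S=S'.
Captured: group 1 = 'S'.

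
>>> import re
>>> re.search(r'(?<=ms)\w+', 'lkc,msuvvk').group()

'uvvk'

The `(?=…)`/`(?<=…)` assertion just peeks at neighbouring text; it doesn't advance the match position.
`search` walks the string left to right and returns the first match it finds.
The match spans [6:10] → 'uvvk'.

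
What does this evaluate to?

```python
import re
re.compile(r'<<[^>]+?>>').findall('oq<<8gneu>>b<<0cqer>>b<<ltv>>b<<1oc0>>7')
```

Matches: at [2:11] → '<<8gneu>>'; at [12:21] → '<<0cqer>>'; at [22:29] → '<<ltv>>'; at [30:38] → '<<1oc0>>'.
No capturing groups, so `findall` returns the 4 full match strings.

['<<8gneu>>', '<<0cqer>>', '<<ltv>>', '<<1oc0>>']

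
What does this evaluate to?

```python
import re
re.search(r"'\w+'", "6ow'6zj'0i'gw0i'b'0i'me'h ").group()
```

"'6zj'"

The match spans [3:8] → "'6zj'".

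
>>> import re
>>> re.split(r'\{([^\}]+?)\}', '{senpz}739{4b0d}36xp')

['', 'senpz', '739', '4b0d', '36xp']

With a capturing group present, the delimiter's captured portion is kept in the result list.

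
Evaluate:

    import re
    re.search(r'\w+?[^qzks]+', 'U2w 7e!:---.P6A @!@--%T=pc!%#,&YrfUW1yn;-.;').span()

(0, 43)

This matches one or more of a word character (lazy); then one or more of any character except [qzks].
Unlike `match`, `search` isn't anchored — it looks for the pattern anywhere in the string.
The match spans [0:43] → 'U2w 7e!:---.P6A @!@--%T=pc!%#,&YrfUW1yn;-.;'.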